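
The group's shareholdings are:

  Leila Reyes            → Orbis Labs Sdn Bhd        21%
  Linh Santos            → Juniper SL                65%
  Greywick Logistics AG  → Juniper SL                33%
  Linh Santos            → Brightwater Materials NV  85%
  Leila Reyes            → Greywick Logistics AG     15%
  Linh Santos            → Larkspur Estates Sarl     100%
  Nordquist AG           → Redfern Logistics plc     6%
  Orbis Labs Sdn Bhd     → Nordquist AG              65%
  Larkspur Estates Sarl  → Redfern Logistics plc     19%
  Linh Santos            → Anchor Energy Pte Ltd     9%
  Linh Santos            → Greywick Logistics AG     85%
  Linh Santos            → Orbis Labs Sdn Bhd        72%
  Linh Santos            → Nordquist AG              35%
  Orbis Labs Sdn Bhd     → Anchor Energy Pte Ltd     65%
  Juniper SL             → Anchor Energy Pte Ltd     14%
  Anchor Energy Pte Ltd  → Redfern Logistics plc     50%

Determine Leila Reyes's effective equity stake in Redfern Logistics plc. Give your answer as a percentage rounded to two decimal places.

Leila reaches Redfern along 3 paths.
Via Orbis → Nordquist: 21% × 65% × 6% = 0.819%.
Via Greywick → Juniper → Anchor: 15% × 33% × 14% × 50% = 0.3465%.
Via Orbis → Anchor: 21% × 65% × 50% = 6.825%.
Total: 0.819% + 0.3465% + 6.825% = 7.9905%.
Rounded: 7.99%.

7.99%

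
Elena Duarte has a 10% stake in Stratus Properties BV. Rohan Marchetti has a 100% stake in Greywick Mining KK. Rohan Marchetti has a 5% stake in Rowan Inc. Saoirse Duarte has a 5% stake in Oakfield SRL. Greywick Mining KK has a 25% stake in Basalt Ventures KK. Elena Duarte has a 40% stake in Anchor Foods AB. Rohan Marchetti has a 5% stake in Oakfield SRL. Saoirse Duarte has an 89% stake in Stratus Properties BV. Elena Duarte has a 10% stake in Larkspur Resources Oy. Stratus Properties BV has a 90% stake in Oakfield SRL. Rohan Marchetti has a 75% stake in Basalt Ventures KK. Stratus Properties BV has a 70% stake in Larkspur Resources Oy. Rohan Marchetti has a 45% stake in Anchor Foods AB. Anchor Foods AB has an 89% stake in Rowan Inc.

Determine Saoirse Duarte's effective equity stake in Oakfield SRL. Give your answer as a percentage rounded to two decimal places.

85.10%

Saoirse reaches Oakfield along 2 paths.
Direct stake: 5% = 5%.
Via Stratus: 89% × 90% = 80.1%.
Total: 5% + 80.1% = 85.1%.
Rounded: 85.10%.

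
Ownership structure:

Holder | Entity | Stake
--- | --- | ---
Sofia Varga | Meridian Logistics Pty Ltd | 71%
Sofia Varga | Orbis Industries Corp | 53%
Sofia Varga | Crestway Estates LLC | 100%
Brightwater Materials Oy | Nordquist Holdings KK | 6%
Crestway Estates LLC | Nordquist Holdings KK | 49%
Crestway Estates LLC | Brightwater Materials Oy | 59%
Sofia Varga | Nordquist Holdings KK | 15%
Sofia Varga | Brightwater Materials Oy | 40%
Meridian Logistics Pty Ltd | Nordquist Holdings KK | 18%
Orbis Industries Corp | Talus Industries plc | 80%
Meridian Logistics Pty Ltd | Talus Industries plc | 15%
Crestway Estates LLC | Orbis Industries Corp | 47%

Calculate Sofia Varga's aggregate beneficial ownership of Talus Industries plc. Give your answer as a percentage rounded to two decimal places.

90.65%

Sofia reaches Talus along 3 paths.
Via Meridian: 71% × 15% = 10.65%.
Via Orbis: 53% × 80% = 42.4%.
Via Crestway → Orbis: 100% × 47% × 80% = 37.6%.
Total: 10.65% + 42.4% + 37.6% = 90.65%.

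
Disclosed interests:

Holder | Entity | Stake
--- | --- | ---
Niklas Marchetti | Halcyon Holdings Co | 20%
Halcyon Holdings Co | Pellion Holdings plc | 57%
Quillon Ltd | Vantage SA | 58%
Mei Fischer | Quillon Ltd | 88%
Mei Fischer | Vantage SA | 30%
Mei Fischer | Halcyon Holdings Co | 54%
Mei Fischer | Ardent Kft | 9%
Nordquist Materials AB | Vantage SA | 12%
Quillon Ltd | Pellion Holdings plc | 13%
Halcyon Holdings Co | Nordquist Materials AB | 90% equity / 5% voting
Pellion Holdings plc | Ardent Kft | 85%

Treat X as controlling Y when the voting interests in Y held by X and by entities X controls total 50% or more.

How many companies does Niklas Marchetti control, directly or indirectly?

Niklas's largest direct stake is 20% in Halcyon, which does not meet the threshold.
Niklas controls 0 companies.

0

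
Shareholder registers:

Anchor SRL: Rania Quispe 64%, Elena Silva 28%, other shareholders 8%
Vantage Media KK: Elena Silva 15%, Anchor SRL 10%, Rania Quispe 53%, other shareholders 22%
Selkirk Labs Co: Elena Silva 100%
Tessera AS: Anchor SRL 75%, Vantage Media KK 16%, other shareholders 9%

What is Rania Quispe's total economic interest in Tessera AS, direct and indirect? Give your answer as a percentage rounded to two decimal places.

Rania reaches Tessera along 3 paths.
Via Anchor: 64% × 75% = 48%.
Via Anchor → Vantage: 64% × 10% × 16% = 1.024%.
Via Vantage: 53% × 16% = 8.48%.
Total: 48% + 1.024% + 8.48% = 57.504%.
Rounded: 57.50%.

57.50%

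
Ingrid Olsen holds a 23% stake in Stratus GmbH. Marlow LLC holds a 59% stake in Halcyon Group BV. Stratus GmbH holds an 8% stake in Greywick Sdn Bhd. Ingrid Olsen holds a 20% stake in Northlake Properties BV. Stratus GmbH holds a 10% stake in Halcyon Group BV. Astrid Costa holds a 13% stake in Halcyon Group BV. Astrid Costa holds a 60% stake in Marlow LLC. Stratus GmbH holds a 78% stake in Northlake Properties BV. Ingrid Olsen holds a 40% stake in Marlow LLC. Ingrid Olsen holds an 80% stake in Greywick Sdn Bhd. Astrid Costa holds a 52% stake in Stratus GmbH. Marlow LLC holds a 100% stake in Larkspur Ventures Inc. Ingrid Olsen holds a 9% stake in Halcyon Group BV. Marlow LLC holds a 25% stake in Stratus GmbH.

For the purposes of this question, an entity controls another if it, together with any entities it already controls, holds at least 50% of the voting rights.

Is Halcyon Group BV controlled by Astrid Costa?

Astrid holds 60% of Marlow, so Astrid controls Marlow.
Marlow and Astrid together hold 25% + 52% = 77% of Stratus, so Astrid controls Stratus.
Astrid and Marlow and Stratus together hold 13% + 59% + 10% = 82% of Halcyon, so Astrid controls Halcyon.

Yes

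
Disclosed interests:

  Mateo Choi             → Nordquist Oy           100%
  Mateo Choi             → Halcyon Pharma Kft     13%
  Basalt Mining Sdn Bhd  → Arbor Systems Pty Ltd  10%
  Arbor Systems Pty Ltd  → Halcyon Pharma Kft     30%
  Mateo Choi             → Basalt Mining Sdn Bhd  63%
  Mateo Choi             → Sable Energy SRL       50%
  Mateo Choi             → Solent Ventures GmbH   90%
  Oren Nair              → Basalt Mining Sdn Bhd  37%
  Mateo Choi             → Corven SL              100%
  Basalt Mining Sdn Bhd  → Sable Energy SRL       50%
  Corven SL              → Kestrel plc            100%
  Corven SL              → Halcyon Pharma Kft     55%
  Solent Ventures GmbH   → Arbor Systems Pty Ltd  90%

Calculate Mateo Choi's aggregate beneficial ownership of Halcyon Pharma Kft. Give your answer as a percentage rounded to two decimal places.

Mateo reaches Halcyon along 4 paths.
Via Corven: 100% × 55% = 55%.
Via Solent → Arbor: 90% × 90% × 30% = 24.3%.
Via Basalt → Arbor: 63% × 10% × 30% = 1.89%.
Direct stake: 13% = 13%.
Total: 55% + 24.3% + 1.89% + 13% = 94.19%.

94.19%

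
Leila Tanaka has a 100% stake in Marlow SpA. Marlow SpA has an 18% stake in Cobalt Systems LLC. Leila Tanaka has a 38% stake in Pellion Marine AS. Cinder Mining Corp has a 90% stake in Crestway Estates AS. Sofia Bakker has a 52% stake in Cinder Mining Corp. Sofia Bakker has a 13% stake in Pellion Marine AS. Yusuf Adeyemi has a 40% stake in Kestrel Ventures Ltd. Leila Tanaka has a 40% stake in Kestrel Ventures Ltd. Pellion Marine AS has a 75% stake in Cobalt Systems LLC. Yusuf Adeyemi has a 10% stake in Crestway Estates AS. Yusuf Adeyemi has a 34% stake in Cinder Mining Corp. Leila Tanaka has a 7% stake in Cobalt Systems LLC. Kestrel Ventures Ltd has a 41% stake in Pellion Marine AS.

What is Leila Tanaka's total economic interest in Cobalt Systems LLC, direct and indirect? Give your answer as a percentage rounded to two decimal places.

65.80%

Leila reaches Cobalt along 4 paths.
Via Marlow: 100% × 18% = 18%.
Via Kestrel → Pellion: 40% × 41% × 75% = 12.3%.
Via Pellion: 38% × 75% = 28.5%.
Direct stake: 7% = 7%.
Total: 18% + 12.3% + 28.5% + 7% = 65.8%.
Rounded: 65.80%.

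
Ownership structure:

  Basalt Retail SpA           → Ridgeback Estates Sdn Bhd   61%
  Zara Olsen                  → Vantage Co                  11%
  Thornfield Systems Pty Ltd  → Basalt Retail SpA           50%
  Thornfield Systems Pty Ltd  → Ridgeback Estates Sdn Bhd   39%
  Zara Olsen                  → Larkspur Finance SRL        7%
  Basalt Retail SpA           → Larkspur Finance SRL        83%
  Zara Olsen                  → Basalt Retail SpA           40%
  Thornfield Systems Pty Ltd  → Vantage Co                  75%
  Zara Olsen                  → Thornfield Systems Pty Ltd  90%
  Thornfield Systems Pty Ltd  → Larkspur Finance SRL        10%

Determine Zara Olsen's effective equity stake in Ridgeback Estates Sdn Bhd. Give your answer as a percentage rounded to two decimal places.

86.95%

Zara reaches Ridgeback along 3 paths.
Via Thornfield: 90% × 39% = 35.1%.
Via Basalt: 40% × 61% = 24.4%.
Via Thornfield → Basalt: 90% × 50% × 61% = 27.45%.
Total: 35.1% + 24.4% + 27.45% = 86.95%.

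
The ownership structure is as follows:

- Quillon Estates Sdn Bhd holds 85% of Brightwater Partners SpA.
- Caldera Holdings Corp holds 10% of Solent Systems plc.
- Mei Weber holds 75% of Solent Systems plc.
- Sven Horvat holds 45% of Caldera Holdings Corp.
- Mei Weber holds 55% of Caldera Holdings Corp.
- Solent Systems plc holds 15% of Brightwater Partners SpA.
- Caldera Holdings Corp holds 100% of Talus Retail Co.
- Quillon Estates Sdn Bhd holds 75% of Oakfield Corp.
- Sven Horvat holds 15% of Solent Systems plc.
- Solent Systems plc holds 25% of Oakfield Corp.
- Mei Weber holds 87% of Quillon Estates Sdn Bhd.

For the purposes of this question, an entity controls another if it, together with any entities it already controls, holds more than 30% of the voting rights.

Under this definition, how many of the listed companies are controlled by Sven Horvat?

Sven holds 45% of Caldera, so Sven controls Caldera.
Caldera holds 100% of Talus, so Sven controls Talus.
No other company's threshold is met.
Sven controls 2 companies.

2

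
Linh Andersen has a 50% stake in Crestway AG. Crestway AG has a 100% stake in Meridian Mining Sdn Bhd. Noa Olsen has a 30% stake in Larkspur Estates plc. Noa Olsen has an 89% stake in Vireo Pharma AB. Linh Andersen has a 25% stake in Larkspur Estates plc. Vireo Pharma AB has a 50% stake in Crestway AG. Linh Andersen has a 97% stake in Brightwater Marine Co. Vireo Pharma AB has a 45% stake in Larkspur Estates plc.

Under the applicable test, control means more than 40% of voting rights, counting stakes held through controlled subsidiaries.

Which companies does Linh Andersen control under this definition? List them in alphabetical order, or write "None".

Linh holds 50% of Crestway, so Linh controls Crestway.
Linh holds 97% of Brightwater, so Linh controls Brightwater.
Crestway holds 100% of Meridian, so Linh controls Meridian.
No other company's threshold is met.

Brightwater Marine Co, Crestway AG, Meridian Mining Sdn Bhd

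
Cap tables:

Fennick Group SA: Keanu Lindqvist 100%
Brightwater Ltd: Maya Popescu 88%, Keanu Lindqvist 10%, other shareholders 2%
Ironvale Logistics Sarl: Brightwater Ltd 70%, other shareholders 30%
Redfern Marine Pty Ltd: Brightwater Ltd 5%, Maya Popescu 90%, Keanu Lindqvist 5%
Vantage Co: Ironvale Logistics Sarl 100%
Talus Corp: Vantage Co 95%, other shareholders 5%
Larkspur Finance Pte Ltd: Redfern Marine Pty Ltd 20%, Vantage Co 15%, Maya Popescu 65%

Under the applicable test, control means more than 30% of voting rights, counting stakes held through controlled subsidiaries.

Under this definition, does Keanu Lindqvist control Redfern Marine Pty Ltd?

Keanu holds 100% of Fennick, so Keanu controls Fennick.
In Redfern, Keanu's side holds only 5%, not > 30%.
So Keanu does not control Redfern.

No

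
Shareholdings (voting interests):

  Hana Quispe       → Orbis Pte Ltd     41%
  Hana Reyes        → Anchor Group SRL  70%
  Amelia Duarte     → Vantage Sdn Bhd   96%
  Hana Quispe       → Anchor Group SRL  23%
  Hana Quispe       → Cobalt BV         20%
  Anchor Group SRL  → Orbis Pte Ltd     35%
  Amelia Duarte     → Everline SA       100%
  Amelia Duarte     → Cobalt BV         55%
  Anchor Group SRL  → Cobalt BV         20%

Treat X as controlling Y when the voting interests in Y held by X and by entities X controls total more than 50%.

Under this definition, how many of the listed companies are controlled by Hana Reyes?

1

Hana Reyes holds 70% of Anchor, so Hana Reyes controls Anchor.
No other company's threshold is met.
Hana Reyes controls 1 company.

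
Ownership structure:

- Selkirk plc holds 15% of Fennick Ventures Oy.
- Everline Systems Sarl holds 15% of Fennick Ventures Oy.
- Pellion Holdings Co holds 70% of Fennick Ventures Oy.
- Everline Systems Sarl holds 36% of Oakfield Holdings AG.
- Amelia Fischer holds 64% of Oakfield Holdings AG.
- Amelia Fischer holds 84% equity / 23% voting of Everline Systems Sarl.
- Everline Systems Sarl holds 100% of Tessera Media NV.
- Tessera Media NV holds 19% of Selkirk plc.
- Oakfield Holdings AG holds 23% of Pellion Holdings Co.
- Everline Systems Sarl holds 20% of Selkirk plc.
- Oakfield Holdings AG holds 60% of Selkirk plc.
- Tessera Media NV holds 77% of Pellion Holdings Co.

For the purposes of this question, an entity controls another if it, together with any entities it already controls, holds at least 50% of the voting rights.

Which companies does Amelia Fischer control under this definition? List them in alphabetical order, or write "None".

Amelia holds 64% of Oakfield, so Amelia controls Oakfield.
Oakfield holds 60% of Selkirk, so Amelia controls Selkirk.
No other company's threshold is met.

Oakfield Holdings AG, Selkirk plc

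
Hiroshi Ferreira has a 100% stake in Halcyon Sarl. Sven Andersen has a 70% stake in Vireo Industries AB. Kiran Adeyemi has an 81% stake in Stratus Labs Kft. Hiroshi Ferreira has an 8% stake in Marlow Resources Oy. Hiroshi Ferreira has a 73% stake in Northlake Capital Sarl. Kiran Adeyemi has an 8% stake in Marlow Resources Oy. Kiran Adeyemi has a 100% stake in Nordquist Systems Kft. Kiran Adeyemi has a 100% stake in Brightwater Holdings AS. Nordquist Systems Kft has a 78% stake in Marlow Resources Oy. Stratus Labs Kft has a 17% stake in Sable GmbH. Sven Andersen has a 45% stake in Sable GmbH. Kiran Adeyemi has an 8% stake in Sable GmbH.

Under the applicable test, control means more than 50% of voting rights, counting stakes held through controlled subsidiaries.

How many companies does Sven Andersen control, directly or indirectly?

Sven holds 70% of Vireo, so Sven controls Vireo.
No other company's threshold is met.
Sven controls 1 company.

1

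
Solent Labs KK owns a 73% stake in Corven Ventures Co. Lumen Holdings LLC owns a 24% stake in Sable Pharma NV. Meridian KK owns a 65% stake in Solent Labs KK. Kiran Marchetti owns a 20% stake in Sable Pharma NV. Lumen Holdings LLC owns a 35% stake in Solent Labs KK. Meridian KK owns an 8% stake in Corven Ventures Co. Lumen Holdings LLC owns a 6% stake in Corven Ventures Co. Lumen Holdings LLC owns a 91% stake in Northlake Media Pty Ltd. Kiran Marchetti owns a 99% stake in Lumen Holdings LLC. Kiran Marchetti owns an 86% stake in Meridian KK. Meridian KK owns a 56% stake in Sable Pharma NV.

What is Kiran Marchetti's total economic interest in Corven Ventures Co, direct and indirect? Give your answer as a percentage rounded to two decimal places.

Kiran reaches Corven along 4 paths.
Via Meridian → Solent: 86% × 65% × 73% = 40.807%.
Via Lumen → Solent: 99% × 35% × 73% = 25.2945%.
Via Meridian: 86% × 8% = 6.88%.
Via Lumen: 99% × 6% = 5.94%.
Total: 40.807% + 25.2945% + 6.88% + 5.94% = 78.9215%.
Rounded: 78.92%.

78.92%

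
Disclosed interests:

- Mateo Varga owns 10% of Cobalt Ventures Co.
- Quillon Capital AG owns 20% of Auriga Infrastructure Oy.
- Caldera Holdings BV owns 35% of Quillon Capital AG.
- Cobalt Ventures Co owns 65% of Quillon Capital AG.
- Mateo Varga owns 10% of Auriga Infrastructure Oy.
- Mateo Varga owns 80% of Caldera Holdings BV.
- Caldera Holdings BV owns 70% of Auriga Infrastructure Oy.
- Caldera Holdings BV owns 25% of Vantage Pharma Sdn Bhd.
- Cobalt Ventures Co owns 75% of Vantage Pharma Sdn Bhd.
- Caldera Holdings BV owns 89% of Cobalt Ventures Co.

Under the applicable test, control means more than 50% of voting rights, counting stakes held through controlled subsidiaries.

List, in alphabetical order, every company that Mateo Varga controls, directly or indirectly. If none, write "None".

Mateo holds 80% of Caldera, so Mateo controls Caldera.
Caldera and Mateo together hold 89% + 10% = 99% of Cobalt, so Mateo controls Cobalt.
Cobalt and Caldera together hold 65% + 35% = 100% of Quillon, so Mateo controls Quillon.
Caldera and Cobalt together hold 25% + 75% = 100% of Vantage, so Mateo controls Vantage.
Quillon and Caldera and Mateo together hold 20% + 70% + 10% = 100% of Auriga, so Mateo controls Auriga.

Auriga Infrastructure Oy, Caldera Holdings BV, Cobalt Ventures Co, Quillon Capital AG, Vantage Pharma Sdn Bhd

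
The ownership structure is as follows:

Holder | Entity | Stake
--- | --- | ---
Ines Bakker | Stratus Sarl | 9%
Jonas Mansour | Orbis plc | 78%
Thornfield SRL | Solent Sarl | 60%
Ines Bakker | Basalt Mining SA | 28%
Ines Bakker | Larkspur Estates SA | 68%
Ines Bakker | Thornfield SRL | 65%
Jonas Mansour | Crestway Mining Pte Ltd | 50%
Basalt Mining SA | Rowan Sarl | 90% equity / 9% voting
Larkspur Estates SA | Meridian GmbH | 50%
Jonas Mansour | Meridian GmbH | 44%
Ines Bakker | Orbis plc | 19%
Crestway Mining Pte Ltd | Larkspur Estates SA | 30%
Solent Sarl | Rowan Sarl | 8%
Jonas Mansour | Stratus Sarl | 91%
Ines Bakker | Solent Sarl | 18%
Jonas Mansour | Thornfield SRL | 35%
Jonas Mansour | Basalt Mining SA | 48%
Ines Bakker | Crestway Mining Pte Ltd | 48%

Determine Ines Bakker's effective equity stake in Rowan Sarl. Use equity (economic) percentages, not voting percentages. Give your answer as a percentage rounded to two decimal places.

29.76%

Ines reaches Rowan along 3 paths.
Via Basalt: 28% × 90% = 25.2%.
Via Solent: 18% × 8% = 1.44%.
Via Thornfield → Solent: 65% × 60% × 8% = 3.12%.
Total: 25.2% + 1.44% + 3.12% = 29.76%.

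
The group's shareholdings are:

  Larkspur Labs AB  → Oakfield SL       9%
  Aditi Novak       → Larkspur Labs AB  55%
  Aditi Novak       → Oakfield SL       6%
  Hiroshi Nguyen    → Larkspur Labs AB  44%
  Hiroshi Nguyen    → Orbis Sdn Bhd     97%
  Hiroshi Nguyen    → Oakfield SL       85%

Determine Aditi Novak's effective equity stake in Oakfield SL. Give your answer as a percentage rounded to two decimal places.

Aditi reaches Oakfield along 2 paths.
Direct stake: 6% = 6%.
Via Larkspur: 55% × 9% = 4.95%.
Total: 6% + 4.95% = 10.95%.

10.95%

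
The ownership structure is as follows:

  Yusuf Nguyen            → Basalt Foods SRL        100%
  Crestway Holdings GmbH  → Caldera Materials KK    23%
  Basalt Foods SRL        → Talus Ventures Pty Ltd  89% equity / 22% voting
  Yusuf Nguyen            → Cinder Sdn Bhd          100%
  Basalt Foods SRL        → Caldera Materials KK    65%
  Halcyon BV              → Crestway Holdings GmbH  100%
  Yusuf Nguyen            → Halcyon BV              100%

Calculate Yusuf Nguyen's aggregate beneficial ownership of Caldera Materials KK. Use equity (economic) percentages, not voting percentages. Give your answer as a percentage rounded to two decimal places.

Yusuf reaches Caldera along 2 paths.
Via Basalt: 100% × 65% = 65%.
Via Halcyon → Crestway: 100% × 100% × 23% = 23%.
Total: 65% + 23% = 88%.
Rounded: 88.00%.

88.00%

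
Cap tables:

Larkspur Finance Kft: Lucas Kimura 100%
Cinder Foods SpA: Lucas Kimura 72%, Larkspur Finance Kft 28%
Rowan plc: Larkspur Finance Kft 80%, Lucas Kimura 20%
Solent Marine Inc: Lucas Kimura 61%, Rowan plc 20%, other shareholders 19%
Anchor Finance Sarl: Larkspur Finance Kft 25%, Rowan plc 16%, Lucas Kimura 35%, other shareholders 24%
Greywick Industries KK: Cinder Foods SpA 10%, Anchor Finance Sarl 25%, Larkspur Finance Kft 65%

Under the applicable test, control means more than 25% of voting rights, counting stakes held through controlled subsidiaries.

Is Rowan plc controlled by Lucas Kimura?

Yes

Lucas holds 100% of Larkspur, so Lucas controls Larkspur.
Larkspur and Lucas together hold 80% + 20% = 100% of Rowan, so Lucas controls Rowan.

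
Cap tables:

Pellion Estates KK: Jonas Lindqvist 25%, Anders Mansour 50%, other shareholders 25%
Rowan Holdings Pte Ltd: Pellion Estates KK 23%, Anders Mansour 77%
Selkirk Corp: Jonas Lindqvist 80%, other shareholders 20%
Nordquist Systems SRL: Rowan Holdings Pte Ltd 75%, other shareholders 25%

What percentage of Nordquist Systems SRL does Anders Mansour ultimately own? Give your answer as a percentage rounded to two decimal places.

Anders reaches Nordquist along 2 paths.
Via Pellion → Rowan: 50% × 23% × 75% = 8.625%.
Via Rowan: 77% × 75% = 57.75%.
Total: 8.625% + 57.75% = 66.375%.
Rounded: 66.38%.

66.38%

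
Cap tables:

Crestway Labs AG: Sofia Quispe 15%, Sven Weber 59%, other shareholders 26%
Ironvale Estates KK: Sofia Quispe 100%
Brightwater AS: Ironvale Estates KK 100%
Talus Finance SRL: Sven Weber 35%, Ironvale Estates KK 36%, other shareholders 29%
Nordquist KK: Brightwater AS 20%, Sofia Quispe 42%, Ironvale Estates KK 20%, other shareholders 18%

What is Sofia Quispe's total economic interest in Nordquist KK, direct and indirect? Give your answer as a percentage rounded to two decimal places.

Sofia reaches Nordquist along 3 paths.
Via Ironvale → Brightwater: 100% × 100% × 20% = 20%.
Direct stake: 42% = 42%.
Via Ironvale: 100% × 20% = 20%.
Total: 20% + 42% + 20% = 82%.
Rounded: 82.00%.

82.00%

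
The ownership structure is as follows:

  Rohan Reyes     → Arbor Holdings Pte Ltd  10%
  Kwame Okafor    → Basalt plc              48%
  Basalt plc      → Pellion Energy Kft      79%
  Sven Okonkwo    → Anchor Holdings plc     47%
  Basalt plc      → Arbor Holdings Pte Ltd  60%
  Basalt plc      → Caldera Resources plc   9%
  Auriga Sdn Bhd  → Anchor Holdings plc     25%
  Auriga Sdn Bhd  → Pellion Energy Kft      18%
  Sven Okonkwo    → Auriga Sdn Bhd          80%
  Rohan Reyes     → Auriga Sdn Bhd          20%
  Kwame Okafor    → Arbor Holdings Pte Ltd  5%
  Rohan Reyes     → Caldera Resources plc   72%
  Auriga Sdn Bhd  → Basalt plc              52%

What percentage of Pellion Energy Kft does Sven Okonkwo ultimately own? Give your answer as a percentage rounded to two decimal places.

47.26%

Sven reaches Pellion along 2 paths.
Via Auriga → Basalt: 80% × 52% × 79% = 32.864%.
Via Auriga: 80% × 18% = 14.4%.
Total: 32.864% + 14.4% = 47.264%.
Rounded: 47.26%.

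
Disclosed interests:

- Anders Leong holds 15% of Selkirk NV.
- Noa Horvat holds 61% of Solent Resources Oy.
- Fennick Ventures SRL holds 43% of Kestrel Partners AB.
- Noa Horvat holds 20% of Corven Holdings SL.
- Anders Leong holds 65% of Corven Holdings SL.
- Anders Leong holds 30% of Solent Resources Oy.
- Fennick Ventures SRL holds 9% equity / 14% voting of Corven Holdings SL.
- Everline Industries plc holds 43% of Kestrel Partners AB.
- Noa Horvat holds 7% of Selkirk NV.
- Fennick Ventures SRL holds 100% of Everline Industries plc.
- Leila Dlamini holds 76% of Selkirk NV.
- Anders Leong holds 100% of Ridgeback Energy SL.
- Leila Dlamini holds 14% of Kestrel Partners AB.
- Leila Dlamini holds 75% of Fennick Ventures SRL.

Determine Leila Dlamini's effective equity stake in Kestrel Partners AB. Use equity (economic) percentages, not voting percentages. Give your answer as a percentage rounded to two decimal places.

78.50%

Leila reaches Kestrel along 3 paths.
Via Fennick: 75% × 43% = 32.25%.
Direct stake: 14% = 14%.
Via Fennick → Everline: 75% × 100% × 43% = 32.25%.
Total: 32.25% + 14% + 32.25% = 78.5%.
Rounded: 78.50%.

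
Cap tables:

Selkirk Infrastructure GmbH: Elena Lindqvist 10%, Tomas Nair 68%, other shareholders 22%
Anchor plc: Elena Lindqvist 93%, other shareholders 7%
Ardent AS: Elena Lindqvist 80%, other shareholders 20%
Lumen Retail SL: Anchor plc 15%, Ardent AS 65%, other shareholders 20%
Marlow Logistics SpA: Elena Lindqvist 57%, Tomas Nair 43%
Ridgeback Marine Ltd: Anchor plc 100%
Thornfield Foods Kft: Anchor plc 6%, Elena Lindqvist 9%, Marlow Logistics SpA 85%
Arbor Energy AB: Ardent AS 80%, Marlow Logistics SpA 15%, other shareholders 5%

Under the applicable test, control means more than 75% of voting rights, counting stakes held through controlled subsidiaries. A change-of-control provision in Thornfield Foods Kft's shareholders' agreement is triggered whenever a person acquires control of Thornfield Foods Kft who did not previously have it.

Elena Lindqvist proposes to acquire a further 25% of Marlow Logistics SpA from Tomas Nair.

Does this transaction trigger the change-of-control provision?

Yes

The purchase adds only to Elena's holdings (Tomas's stake shrinks), so Elena is the only person who could newly come to control Thornfield.
Elena holds 93% of Anchor, so Elena controls Anchor.
Elena holds 80% of Ardent, so Elena controls Ardent.
Anchor and Ardent together hold 15% + 65% = 80% of Lumen, so Elena controls Lumen.
Anchor holds 100% of Ridgeback, so Elena controls Ridgeback.
Ardent holds 80% of Arbor, so Elena controls Arbor.
In Thornfield, Elena's side holds only 6% + 9% = 15%, not > 75%.
So before the transaction, Elena does not control Thornfield.
After the purchase, Elena's direct stake in Marlow rises to 57% + 25% = 82%, and Tomas's stake falls to 18%.
Elena holds 82% of Marlow, so Elena controls Marlow.
Anchor and Elena and Marlow together hold 6% + 9% + 85% = 100% of Thornfield, so Elena controls Thornfield.
Elena did not control Thornfield before and does after, so the clause is triggered.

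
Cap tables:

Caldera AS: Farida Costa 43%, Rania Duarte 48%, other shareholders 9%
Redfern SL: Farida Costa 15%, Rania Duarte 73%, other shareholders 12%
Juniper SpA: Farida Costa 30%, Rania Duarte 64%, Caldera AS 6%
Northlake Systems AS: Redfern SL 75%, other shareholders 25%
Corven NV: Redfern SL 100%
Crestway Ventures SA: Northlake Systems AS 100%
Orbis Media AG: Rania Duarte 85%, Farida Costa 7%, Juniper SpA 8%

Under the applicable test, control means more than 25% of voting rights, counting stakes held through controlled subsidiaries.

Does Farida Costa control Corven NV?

Farida holds 43% of Caldera, so Farida controls Caldera.
Farida and Caldera together hold 30% + 6% = 36% of Juniper, so Farida controls Juniper.
Neither Farida nor any entity Farida controls holds any voting interest in Corven.
So Farida does not control Corven.

No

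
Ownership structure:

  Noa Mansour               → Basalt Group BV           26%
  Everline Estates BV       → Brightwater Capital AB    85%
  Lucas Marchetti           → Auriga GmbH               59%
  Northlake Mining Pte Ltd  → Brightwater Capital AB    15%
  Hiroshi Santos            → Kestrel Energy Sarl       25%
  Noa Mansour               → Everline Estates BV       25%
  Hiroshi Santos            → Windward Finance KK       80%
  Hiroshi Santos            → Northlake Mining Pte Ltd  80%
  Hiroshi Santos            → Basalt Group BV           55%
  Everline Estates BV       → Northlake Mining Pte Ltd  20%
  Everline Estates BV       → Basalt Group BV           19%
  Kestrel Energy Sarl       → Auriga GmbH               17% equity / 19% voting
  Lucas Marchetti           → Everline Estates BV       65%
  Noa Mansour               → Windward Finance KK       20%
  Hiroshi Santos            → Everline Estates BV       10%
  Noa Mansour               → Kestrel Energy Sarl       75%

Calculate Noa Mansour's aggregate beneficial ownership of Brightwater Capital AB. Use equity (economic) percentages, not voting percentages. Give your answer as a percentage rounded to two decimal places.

Noa reaches Brightwater along 2 paths.
Via Everline: 25% × 85% = 21.25%.
Via Everline → Northlake: 25% × 20% × 15% = 0.75%.
Total: 21.25% + 0.75% = 22%.
Rounded: 22.00%.

22.00%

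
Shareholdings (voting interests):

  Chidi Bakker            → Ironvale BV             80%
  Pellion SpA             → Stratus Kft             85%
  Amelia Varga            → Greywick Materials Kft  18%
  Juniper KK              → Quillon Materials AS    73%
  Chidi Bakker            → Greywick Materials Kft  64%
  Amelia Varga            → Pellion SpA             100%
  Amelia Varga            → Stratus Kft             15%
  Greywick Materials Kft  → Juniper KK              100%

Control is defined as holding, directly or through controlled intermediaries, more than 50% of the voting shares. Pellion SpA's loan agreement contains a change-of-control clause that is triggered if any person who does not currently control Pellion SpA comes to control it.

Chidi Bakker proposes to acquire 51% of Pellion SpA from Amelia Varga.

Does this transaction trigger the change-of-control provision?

Yes

The purchase adds only to Chidi's holdings (Amelia's stake shrinks), so Chidi is the only person who could newly come to control Pellion.
Chidi holds 64% of Greywick, so Chidi controls Greywick.
Chidi holds 80% of Ironvale, so Chidi controls Ironvale.
Greywick holds 100% of Juniper, so Chidi controls Juniper.
Juniper holds 73% of Quillon, so Chidi controls Quillon.
Neither Chidi nor any entity Chidi controls holds any voting interest in Pellion.
So before the transaction, Chidi does not control Pellion.
After the purchase, Chidi holds 51% of Pellion directly, and Amelia's stake falls to 49%.
Chidi holds 51% of Pellion, so Chidi controls Pellion.
Chidi did not control Pellion before and does after, so the clause is triggered.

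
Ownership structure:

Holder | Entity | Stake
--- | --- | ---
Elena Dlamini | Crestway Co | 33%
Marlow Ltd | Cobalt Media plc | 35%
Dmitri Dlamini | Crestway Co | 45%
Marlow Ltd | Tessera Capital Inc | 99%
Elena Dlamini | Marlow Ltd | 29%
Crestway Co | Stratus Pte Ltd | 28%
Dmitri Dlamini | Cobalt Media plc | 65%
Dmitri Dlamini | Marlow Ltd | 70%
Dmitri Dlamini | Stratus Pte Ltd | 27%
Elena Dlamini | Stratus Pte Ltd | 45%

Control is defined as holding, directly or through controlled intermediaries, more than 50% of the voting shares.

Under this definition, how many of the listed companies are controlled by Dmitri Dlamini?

Dmitri holds 70% of Marlow, so Dmitri controls Marlow.
Dmitri and Marlow together hold 65% + 35% = 100% of Cobalt, so Dmitri controls Cobalt.
Marlow holds 99% of Tessera, so Dmitri controls Tessera.
No other company's threshold is met.
Dmitri controls 3 companies.

3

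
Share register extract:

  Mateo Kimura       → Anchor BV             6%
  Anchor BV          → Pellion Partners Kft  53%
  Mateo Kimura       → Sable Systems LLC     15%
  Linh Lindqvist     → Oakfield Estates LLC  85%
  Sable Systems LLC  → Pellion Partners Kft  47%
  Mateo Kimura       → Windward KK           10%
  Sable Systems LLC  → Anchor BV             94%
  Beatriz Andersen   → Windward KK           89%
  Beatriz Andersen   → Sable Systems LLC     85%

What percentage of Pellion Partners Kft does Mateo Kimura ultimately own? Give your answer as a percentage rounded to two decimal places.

17.70%

Mateo reaches Pellion along 3 paths.
Via Sable: 15% × 47% = 7.05%.
Via Sable → Anchor: 15% × 94% × 53% = 7.473%.
Via Anchor: 6% × 53% = 3.18%.
Total: 7.05% + 7.473% + 3.18% = 17.703%.
Rounded: 17.70%.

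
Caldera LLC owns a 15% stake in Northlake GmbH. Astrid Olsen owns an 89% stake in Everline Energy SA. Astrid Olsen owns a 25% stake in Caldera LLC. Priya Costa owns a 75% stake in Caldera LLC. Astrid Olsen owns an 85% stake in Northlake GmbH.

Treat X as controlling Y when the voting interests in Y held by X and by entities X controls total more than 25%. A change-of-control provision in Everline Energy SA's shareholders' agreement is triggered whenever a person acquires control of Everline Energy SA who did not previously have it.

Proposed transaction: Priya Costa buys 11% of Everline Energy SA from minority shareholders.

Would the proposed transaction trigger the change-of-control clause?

The purchase changes only Priya's holdings, so Priya is the only person who could newly come to control Everline.
Priya holds 75% of Caldera, so Priya controls Caldera.
Neither Priya nor any entity Priya controls holds any voting interest in Everline.
So before the transaction, Priya does not control Everline.
After the purchase, Priya holds 11% of Everline directly.
After the transaction, Priya's side holds 11% of Everline, not > 25%, so Priya still does not control Everline.
No new person acquires control, so the clause is not triggered.

No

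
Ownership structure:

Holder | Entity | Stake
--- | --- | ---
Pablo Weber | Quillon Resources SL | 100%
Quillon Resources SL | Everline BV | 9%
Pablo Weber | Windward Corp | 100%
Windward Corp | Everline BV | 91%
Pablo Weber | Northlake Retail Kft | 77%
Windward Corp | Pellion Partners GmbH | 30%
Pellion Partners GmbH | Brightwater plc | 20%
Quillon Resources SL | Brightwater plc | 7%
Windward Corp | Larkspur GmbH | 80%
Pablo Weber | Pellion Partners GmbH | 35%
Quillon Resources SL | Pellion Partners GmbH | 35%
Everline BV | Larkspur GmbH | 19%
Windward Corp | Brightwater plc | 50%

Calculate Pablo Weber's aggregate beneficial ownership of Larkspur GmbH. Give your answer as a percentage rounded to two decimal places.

99.00%

Pablo reaches Larkspur along 3 paths.
Via Windward: 100% × 80% = 80%.
Via Quillon → Everline: 100% × 9% × 19% = 1.71%.
Via Windward → Everline: 100% × 91% × 19% = 17.29%.
Total: 80% + 1.71% + 17.29% = 99%.
Rounded: 99.00%.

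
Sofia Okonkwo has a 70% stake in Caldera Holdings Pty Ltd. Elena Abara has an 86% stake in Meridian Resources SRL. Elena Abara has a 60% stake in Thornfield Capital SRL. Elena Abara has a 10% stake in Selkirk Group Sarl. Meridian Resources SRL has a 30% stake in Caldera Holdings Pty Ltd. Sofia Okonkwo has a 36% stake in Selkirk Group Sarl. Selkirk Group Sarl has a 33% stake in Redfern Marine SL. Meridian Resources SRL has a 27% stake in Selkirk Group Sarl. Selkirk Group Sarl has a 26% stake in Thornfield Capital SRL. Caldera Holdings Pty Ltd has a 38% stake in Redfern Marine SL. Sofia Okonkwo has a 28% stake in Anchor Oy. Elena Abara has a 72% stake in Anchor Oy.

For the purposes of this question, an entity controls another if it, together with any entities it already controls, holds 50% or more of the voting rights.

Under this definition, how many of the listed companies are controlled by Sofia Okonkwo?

1

Sofia holds 70% of Caldera, so Sofia controls Caldera.
No other company's threshold is met.
Sofia controls 1 company.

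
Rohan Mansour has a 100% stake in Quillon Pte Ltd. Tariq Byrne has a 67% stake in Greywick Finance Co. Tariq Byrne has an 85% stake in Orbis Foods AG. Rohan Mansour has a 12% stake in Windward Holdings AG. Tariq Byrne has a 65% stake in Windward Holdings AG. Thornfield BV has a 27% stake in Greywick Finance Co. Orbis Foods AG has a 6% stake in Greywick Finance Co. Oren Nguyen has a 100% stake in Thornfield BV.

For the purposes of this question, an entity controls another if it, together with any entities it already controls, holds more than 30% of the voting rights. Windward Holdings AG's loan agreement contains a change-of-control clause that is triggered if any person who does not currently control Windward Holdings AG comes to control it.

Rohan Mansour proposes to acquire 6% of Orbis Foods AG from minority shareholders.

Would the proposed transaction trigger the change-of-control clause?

The purchase changes only Rohan's holdings, so Rohan is the only person who could newly come to control Windward.
Rohan holds 100% of Quillon, so Rohan controls Quillon.
In Windward, Rohan's side holds only 12%, not > 30%.
So before the transaction, Rohan does not control Windward.
After the purchase, Rohan holds 6% of Orbis directly.
Rohan's side now holds 6% of Orbis, not > 30%, so Rohan still does not control Orbis.
After the transaction, Rohan's side holds 12% of Windward, not > 30%, so Rohan still does not control Windward.
No new person acquires control, so the clause is not triggered.

No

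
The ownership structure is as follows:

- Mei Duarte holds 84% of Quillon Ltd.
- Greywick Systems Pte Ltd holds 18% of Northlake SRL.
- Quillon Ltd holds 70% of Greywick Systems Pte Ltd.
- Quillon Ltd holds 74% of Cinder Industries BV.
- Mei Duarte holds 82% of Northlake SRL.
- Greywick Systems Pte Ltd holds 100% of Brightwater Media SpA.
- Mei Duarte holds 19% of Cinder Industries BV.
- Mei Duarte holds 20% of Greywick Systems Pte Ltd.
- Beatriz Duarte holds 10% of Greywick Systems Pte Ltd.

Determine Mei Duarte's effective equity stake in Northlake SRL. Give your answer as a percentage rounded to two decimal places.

96.18%

Mei reaches Northlake along 3 paths.
Direct stake: 82% = 82%.
Via Quillon → Greywick: 84% × 70% × 18% = 10.584%.
Via Greywick: 20% × 18% = 3.6%.
Total: 82% + 10.584% + 3.6% = 96.184%.
Rounded: 96.18%.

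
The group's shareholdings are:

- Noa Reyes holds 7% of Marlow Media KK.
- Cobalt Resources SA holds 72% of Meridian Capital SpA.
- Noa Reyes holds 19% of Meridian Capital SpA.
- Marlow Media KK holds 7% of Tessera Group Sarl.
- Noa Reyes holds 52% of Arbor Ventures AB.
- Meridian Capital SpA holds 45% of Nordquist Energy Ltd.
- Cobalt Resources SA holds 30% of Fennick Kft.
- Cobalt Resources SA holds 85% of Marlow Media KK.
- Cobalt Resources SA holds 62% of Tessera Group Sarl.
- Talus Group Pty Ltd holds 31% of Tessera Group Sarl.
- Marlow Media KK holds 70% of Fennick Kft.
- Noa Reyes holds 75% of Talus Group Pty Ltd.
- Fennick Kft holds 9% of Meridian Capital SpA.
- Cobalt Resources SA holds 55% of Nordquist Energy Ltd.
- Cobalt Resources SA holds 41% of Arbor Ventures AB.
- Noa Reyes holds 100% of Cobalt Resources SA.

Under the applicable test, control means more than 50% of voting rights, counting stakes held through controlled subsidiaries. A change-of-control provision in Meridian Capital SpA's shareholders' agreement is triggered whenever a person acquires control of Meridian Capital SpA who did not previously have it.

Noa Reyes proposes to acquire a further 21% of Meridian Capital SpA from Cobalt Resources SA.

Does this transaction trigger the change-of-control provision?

No

The purchase adds only to Noa's holdings (Cobalt's stake shrinks), so Noa is the only person who could newly come to control Meridian.
Noa holds 100% of Cobalt, so Noa controls Cobalt.
Cobalt and Noa together hold 85% + 7% = 92% of Marlow, so Noa controls Marlow.
Cobalt and Marlow together hold 30% + 70% = 100% of Fennick, so Noa controls Fennick.
Noa and Cobalt and Fennick together hold 19% + 72% + 9% = 100% of Meridian, so Noa controls Meridian.
So Noa already controls Meridian before the transaction.
After the purchase, Noa's direct stake in Meridian rises to 19% + 21% = 40%, and Cobalt's stake falls to 51%.
Noa controlled Meridian already, so this is not a new person acquiring control; every other person's position is unchanged or reduced.
No new person acquires control, so the clause is not triggered.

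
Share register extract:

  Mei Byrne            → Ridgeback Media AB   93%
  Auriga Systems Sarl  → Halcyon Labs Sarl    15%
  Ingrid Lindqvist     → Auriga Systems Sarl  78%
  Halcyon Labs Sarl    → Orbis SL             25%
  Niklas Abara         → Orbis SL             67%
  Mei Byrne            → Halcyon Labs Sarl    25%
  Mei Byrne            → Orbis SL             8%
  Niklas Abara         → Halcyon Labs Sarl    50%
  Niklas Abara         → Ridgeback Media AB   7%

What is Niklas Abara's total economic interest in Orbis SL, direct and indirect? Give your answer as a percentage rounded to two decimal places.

79.50%

Niklas reaches Orbis along 2 paths.
Via Halcyon: 50% × 25% = 12.5%.
Direct stake: 67% = 67%.
Total: 12.5% + 67% = 79.5%.
Rounded: 79.50%.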